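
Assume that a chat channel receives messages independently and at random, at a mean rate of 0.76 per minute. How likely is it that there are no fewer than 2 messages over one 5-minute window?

Over the interval, μ = 0.76 × 5 = 3.8 (a 5-minute window = 5 minutes).
P(N ≥ 2) = 1 − P(N ≤ 1) = 1 − Σ_{j=0}^{1} e^(−μ) μ^j/j! ≈ 0.8926.

0.8926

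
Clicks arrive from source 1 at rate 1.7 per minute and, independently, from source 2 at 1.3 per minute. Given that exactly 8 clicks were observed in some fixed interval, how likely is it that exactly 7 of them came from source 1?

Given the total, each event is independently from source 1 with probability p = λ_1/(λ_1+λ_2) = 1.7/3 ≈ 0.5667.
So K ~ Binomial(8, 1.7/3): P(K = 7) = C(8,7) · (1.7/3)^7 · (1.3/3)^1 ≈ 0.0650.

0.0650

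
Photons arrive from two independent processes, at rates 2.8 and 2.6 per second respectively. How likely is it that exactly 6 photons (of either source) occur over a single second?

Independent Poisson processes superpose: combined rate λ = 2.8 + 2.6 = 5.4 per second.
So μ = 5.4.
P(N = 6) = e^(−5.4) · 5.4^6/6! ≈ 0.1555.

0.1555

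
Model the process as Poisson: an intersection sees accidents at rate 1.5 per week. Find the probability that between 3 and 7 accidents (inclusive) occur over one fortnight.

Over the interval, μ = 1.5 × 2 = 3 (a fortnight = 2 weeks).
P(3 ≤ N ≤ 7) = Σ_{j=3}^{7} e^(−3) · 3^j/j! ≈ 0.5649.

0.5649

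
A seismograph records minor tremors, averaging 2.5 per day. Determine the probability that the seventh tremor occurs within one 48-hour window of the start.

0.2378

Over the interval, μ = 2.5 × 2 = 5 (a 48-hour window = 2 days).
The seventh arrival falls in the interval iff at least 7 events occur there: P(S_7 ≤ t) = P(N ≥ 7) = 1 − P(N ≤ 6) ≈ 0.2378.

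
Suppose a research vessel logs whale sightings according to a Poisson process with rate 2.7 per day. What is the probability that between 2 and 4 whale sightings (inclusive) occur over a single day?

With mean μ = 2.7 per day,
P(2 ≤ N ≤ 4) = Σ_{j=2}^{4} e^(−2.7) · 2.7^j/j! ≈ 0.6142.

0.6142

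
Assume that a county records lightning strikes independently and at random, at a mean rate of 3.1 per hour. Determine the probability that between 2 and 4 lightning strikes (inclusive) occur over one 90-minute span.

Over the interval, μ = 3.1 × 1.5 = 4.65 (a 90-minute span = 1.5 hours).
P(2 ≤ N ≤ 4) = Σ_{j=2}^{4} e^(−4.65) · 4.65^j/j! ≈ 0.4499.

0.4499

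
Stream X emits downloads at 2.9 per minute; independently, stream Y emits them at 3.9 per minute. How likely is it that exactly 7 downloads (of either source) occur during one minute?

0.1486

Independent Poisson processes superpose: combined rate λ = 2.9 + 3.9 = 6.8 per minute.
So μ = 6.8.
P(N = 7) = e^(−6.8) · 6.8^7/7! ≈ 0.1486.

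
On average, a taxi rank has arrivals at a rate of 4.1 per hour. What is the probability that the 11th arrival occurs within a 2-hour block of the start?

0.2045

Over the interval, μ = 4.1 × 2 = 8.2 (a 2-hour block = 2 hours).
The 11th arrival falls in the interval iff at least 11 events occur there: P(S_11 ≤ t) = P(N ≥ 11) = 1 − P(N ≤ 10) ≈ 0.2045.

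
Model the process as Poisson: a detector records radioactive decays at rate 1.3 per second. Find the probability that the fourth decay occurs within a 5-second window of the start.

Over the interval, μ = 1.3 × 5 = 6.5 (a 5-second window = 5 seconds).
The fourth arrival falls in the interval iff at least 4 events occur there: P(S_4 ≤ t) = P(N ≥ 4) = 1 − P(N ≤ 3) ≈ 0.8882.

0.8882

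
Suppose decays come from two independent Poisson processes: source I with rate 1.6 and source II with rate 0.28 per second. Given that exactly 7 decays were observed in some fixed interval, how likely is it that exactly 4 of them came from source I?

Given the total, each event is independently from source I with probability p = λ_I/(λ_I+λ_II) = 1.6/1.88 ≈ 0.8511.
So K ~ Binomial(7, 1.6/1.88): P(K = 4) = C(7,4) · (1.6/1.88)^4 · (0.28/1.88)^3 ≈ 0.0607.

0.0607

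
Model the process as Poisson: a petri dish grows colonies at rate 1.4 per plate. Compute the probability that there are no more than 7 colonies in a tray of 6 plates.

0.3987

Over the interval, μ = 1.4 × 6 = 8.4 (a tray of 6 plates = 6 plates).
P(N ≤ 7) = Σ_{j=0}^{7} e^(−μ) μ^j/j! ≈ 0.3987.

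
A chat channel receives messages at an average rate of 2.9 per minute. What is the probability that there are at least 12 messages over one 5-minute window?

0.7799

Over the interval, μ = 2.9 × 5 = 14.5 (a 5-minute window = 5 minutes).
P(N ≥ 12) = 1 − P(N ≤ 11) = 1 − Σ_{j=0}^{11} e^(−μ) μ^j/j! ≈ 0.7799.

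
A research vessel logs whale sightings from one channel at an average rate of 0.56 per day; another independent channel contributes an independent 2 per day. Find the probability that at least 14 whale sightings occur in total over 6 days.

Independent Poisson processes superpose: combined rate λ = 0.56 + 2 = 2.56 per day.
Over the interval, μ = 2.56 × 6 = 15.36 (6 days).
P(N ≥ 14) = 1 − P(N ≤ 13) ≈ 0.6703.

0.6703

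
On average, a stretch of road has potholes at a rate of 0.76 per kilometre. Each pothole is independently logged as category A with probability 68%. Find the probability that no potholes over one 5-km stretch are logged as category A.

0.0755

Thinning: the potholes that are logged as category A themselves form a Poisson process with rate 0.68 × 0.76 = 0.5168 per kilometre.
Over the interval, μ = 0.5168 × 5 = 2.584 (a 5-km stretch = 5 kilometres).
P(N = 0) = e^(−2.584) · 2.584^0/0! ≈ 0.0755.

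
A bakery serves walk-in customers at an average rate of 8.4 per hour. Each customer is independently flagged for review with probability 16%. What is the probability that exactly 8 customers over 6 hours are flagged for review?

0.1396

Thinning: the customers that are flagged for review themselves form a Poisson process with rate 0.16 × 8.4 = 1.344 per hour.
Over the interval, μ = 1.344 × 6 = 8.064 (6 hours).
P(N = 8) = e^(−8.064) · 8.064^8/8! ≈ 0.1396.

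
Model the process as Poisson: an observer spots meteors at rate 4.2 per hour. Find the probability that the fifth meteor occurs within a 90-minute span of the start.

Over the interval, μ = 4.2 × 1.5 = 6.3 (a 90-minute span = 1.5 hours).
The fifth arrival falls in the interval iff at least 5 events occur there: P(S_5 ≤ t) = P(N ≥ 5) = 1 − P(N ≤ 4) ≈ 0.7531.

0.7531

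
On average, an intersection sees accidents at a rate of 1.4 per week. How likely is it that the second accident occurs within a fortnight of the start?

Over the interval, μ = 1.4 × 2 = 2.8 (a fortnight = 2 weeks).
The second arrival falls in the interval iff at least 2 events occur there: P(S_2 ≤ t) = P(N ≥ 2) = 1 − P(N ≤ 1) ≈ 0.7689.

0.7689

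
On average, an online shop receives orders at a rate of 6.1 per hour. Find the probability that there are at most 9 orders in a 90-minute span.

Over the interval, μ = 6.1 × 1.5 = 9.15 (a 90-minute span = 1.5 hours).
P(N ≤ 9) = Σ_{j=0}^{9} e^(−μ) μ^j/j! ≈ 0.5677.

0.5677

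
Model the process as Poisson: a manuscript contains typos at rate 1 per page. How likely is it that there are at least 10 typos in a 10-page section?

Over the interval, μ = 1 × 10 = 10 (a 10-page section = 10 pages).
P(N ≥ 10) = 1 − P(N ≤ 9) = 1 − Σ_{j=0}^{9} e^(−μ) μ^j/j! ≈ 0.5421.

0.5421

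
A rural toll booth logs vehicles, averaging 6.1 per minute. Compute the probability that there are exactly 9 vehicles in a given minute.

With mean μ = 6.1 per minute,
P(N = 9) = e^(−μ) μ^9/9! = e^(−6.1) · 6.1^9/362880 ≈ 0.0723.

0.0723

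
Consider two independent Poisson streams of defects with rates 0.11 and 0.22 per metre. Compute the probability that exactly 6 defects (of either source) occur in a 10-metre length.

Independent Poisson processes superpose: combined rate λ = 0.11 + 0.22 = 0.33 per metre.
Over the interval, μ = 0.33 × 10 = 3.3 (a 10-metre length = 10 metres).
P(N = 6) = e^(−3.3) · 3.3^6/6! ≈ 0.0662.

0.0662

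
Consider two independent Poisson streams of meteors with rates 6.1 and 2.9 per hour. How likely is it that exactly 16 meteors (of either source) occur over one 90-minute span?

Independent Poisson processes superpose: combined rate λ = 6.1 + 2.9 = 9 per hour.
Over the interval, μ = 9 × 1.5 = 13.5 (a 90-minute span = 1.5 hours).
P(N = 16) = e^(−13.5) · 13.5^16/16! ≈ 0.0798.

0.0798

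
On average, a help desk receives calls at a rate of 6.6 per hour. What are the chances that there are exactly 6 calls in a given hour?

With mean μ = 6.6 per hour,
P(N = 6) = e^(−μ) μ^6/6! = e^(−6.6) · 6.6^6/720 ≈ 0.1562.

0.1562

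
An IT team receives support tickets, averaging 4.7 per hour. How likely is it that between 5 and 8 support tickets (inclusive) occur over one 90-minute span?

0.5541

Over the interval, μ = 4.7 × 1.5 = 7.05 (a 90-minute span = 1.5 hours).
P(5 ≤ N ≤ 8) = Σ_{j=5}^{8} e^(−7.05) · 7.05^j/j! ≈ 0.5541.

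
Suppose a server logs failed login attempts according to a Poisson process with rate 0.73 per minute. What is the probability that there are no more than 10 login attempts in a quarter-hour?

Over the interval, μ = 0.73 × 15 = 10.95 (a quarter-hour = 15 minutes).
P(N ≤ 10) = Σ_{j=0}^{10} e^(−μ) μ^j/j! ≈ 0.4659.

0.4659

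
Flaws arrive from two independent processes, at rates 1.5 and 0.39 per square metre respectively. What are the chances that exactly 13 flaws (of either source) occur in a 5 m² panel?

0.0606

Independent Poisson processes superpose: combined rate λ = 1.5 + 0.39 = 1.89 per square metre.
Over the interval, μ = 1.89 × 5 = 9.45 (a 5 m² panel = 5 square metres).
P(N = 13) = e^(−9.45) · 9.45^13/13! ≈ 0.0606.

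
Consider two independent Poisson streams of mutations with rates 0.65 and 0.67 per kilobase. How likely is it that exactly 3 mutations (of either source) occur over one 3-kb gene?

0.1973

Independent Poisson processes superpose: combined rate λ = 0.65 + 0.67 = 1.32 per kilobase.
Over the interval, μ = 1.32 × 3 = 3.96 (a 3-kb gene = 3 kilobases).
P(N = 3) = e^(−3.96) · 3.96^3/3! ≈ 0.1973.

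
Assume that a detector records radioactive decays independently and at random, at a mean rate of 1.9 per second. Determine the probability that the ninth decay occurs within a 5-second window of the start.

Over the interval, μ = 1.9 × 5 = 9.5 (a 5-second window = 5 seconds).
The ninth arrival falls in the interval iff at least 9 events occur there: P(S_9 ≤ t) = P(N ≥ 9) = 1 − P(N ≤ 8) ≈ 0.6082.

0.6082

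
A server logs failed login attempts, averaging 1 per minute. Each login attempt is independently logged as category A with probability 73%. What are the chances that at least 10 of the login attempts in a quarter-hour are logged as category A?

0.6540

Thinning: the login attempts that are logged as category A themselves form a Poisson process with rate 0.73 × 1 = 0.73 per minute.
Over the interval, μ = 0.73 × 15 = 10.95 (a quarter-hour = 15 minutes).
P(N ≥ 10) = 1 − P(N ≤ 9) ≈ 0.6540.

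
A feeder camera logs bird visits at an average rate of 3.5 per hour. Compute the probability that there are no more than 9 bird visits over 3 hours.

Over the interval, μ = 3.5 × 3 = 10.5 (3 hours).
P(N ≤ 9) = Σ_{j=0}^{9} e^(−μ) μ^j/j! ≈ 0.3971.

0.3971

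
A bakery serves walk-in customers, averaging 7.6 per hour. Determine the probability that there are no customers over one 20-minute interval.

0.0794

Over the interval, μ = 7.6 × 1/3 ≈ 2.53333 (a 20-minute interval = 1/3 hours).
P(N = 0) = e^(−μ) μ^0/0! = e^(−2.53333) · 2.53333^0/1 ≈ 0.0794.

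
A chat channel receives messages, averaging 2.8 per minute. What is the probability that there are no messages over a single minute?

With mean μ = 2.8 per minute,
P(N = 0) = e^(−μ) μ^0/0! = e^(−2.8) · 2.8^0/1 ≈ 0.0608.

0.0608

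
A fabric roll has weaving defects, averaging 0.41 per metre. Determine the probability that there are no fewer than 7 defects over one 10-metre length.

Over the interval, μ = 0.41 × 10 = 4.1 (a 10-metre length = 10 metres).
P(N ≥ 7) = 1 − P(N ≤ 6) = 1 − Σ_{j=0}^{6} e^(−μ) μ^j/j! ≈ 0.1214.

0.1214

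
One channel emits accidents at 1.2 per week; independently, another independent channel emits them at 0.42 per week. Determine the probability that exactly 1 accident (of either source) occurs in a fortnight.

Independent Poisson processes superpose: combined rate λ = 1.2 + 0.42 = 1.62 per week.
Over the interval, μ = 1.62 × 2 = 3.24 (a fortnight = 2 weeks).
P(N = 1) = e^(−3.24) · 3.24^1/1! ≈ 0.1269.

0.1269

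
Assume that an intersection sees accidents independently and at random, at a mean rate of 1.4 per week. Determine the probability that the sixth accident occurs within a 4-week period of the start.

0.4881

Over the interval, μ = 1.4 × 4 = 5.6 (a 4-week period = 4 weeks).
The sixth arrival falls in the interval iff at least 6 events occur there: P(S_6 ≤ t) = P(N ≥ 6) = 1 − P(N ≤ 5) ≈ 0.4881.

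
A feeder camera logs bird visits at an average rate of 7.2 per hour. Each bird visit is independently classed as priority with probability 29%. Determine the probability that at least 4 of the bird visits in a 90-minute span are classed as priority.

0.3823

Thinning: the bird visits that are classed as priority themselves form a Poisson process with rate 0.29 × 7.2 = 2.088 per hour.
Over the interval, μ = 2.088 × 1.5 = 3.132 (a 90-minute span = 1.5 hours).
P(N ≥ 4) = 1 − P(N ≤ 3) ≈ 0.3823.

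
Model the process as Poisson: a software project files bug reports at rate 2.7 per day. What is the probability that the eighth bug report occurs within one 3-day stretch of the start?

Over the interval, μ = 2.7 × 3 = 8.1 (a 3-day stretch = 3 days).
The eighth arrival falls in the interval iff at least 8 events occur there: P(S_8 ≤ t) = P(N ≥ 8) = 1 − P(N ≤ 7) ≈ 0.5609.

0.5609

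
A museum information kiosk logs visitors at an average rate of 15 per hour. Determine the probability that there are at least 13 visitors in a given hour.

0.7324

With mean μ = 15 per hour,
P(N ≥ 13) = 1 − P(N ≤ 12) = 1 − Σ_{j=0}^{12} e^(−μ) μ^j/j! ≈ 0.7324.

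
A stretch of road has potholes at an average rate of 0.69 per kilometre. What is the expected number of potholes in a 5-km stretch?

3.45

E[N] = λt = 0.69 × 5 = 3.45 (a 5-km stretch = 5 kilometres).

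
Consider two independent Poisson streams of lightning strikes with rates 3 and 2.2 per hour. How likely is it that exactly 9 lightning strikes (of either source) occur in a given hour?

Independent Poisson processes superpose: combined rate λ = 3 + 2.2 = 5.2 per hour.
So μ = 5.2.
P(N = 9) = e^(−5.2) · 5.2^9/9! ≈ 0.0423.

0.0423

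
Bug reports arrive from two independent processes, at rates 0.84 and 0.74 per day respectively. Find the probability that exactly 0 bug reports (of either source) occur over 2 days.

Independent Poisson processes superpose: combined rate λ = 0.84 + 0.74 = 1.58 per day.
Over the interval, μ = 1.58 × 2 = 3.16 (2 days).
P(N = 0) = e^(−3.16) · 3.16^0/0! ≈ 0.0424.

0.0424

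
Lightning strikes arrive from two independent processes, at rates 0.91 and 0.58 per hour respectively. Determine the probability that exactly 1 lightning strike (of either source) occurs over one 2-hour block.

Independent Poisson processes superpose: combined rate λ = 0.91 + 0.58 = 1.49 per hour.
Over the interval, μ = 1.49 × 2 = 2.98 (a 2-hour block = 2 hours).
P(N = 1) = e^(−2.98) · 2.98^1/1! ≈ 0.1514.

0.1514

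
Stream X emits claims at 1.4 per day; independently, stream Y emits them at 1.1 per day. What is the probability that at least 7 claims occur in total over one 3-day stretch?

Independent Poisson processes superpose: combined rate λ = 1.4 + 1.1 = 2.5 per day.
Over the interval, μ = 2.5 × 3 = 7.5 (a 3-day stretch = 3 days).
P(N ≥ 7) = 1 − P(N ≤ 6) ≈ 0.6218.

0.6218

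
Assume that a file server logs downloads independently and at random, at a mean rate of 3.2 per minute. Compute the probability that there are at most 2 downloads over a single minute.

0.3799

With mean μ = 3.2 per minute,
P(N ≤ 2) = Σ_{j=0}^{2} e^(−μ) μ^j/j! ≈ 0.3799.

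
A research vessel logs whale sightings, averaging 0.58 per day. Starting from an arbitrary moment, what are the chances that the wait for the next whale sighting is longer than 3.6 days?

The wait for the next event is exponential with rate λ = 0.58 per day.
P(T > 3.6) = e^(−λt) = e^(−0.58 × 3.6) = e^(−2.088) ≈ 0.1239.

0.1239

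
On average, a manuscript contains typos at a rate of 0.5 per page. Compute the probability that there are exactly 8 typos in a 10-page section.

0.0653

Over the interval, μ = 0.5 × 10 = 5 (a 10-page section = 10 pages).
P(N = 8) = e^(−μ) μ^8/8! = e^(−5) · 5^8/40320 ≈ 0.0653.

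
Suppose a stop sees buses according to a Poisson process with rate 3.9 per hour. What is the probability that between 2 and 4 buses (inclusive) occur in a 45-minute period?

Over the interval, μ = 3.9 × 0.75 = 2.925 (a 45-minute period = 0.75 hours).
P(2 ≤ N ≤ 4) = Σ_{j=2}^{4} e^(−2.925) · 2.925^j/j! ≈ 0.6171.

0.6171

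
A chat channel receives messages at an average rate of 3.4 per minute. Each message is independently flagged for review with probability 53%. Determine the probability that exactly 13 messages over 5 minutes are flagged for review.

0.0506

Thinning: the messages that are flagged for review themselves form a Poisson process with rate 0.53 × 3.4 = 1.802 per minute.
Over the interval, μ = 1.802 × 5 = 9.01 (5 minutes).
P(N = 13) = e^(−9.01) · 9.01^13/13! ≈ 0.0506.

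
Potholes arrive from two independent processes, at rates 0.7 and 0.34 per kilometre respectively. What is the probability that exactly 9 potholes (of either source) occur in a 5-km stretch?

Independent Poisson processes superpose: combined rate λ = 0.7 + 0.34 = 1.04 per kilometre.
Over the interval, μ = 1.04 × 5 = 5.2 (a 5-km stretch = 5 kilometres).
P(N = 9) = e^(−5.2) · 5.2^9/9! ≈ 0.0423.

0.0423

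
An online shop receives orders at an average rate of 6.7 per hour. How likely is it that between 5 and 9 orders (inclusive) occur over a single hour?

With mean μ = 6.7 per hour,
P(5 ≤ N ≤ 9) = Σ_{j=5}^{9} e^(−6.7) · 6.7^j/j! ≈ 0.6574.

0.6574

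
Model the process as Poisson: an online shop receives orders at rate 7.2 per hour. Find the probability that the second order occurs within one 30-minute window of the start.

0.8743

Over the interval, μ = 7.2 × 0.5 = 3.6 (a 30-minute window = 0.5 hours).
The second arrival falls in the interval iff at least 2 events occur there: P(S_2 ≤ t) = P(N ≥ 2) = 1 − P(N ≤ 1) ≈ 0.8743.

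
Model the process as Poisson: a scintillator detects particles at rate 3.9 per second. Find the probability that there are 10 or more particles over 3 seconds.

0.7304

Over the interval, μ = 3.9 × 3 = 11.7 (3 seconds).
P(N ≥ 10) = 1 − P(N ≤ 9) = 1 − Σ_{j=0}^{9} e^(−μ) μ^j/j! ≈ 0.7304.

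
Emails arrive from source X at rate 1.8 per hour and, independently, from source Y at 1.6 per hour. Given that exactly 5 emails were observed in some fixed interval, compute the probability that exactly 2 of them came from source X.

0.2921

Given the total, each event is independently from source X with probability p = λ_X/(λ_X+λ_Y) = 1.8/3.4 ≈ 0.5294.
So K ~ Binomial(5, 1.8/3.4): P(K = 2) = C(5,2) · (1.8/3.4)^2 · (1.6/3.4)^3 ≈ 0.2921.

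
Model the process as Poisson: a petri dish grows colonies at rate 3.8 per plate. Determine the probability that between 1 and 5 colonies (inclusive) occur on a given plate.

With mean μ = 3.8 per plate,
P(1 ≤ N ≤ 5) = Σ_{j=1}^{5} e^(−3.8) · 3.8^j/j! ≈ 0.7932.

0.7932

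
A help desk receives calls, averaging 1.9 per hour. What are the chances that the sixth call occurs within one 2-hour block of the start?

Over the interval, μ = 1.9 × 2 = 3.8 (a 2-hour block = 2 hours).
The sixth arrival falls in the interval iff at least 6 events occur there: P(S_6 ≤ t) = P(N ≥ 6) = 1 − P(N ≤ 5) ≈ 0.1844.

0.1844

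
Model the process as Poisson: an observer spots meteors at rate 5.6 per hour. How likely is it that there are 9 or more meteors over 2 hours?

Over the interval, μ = 5.6 × 2 = 11.2 (2 hours).
P(N ≥ 9) = 1 − P(N ≤ 8) = 1 − Σ_{j=0}^{8} e^(−μ) μ^j/j! ≈ 0.7853.

0.7853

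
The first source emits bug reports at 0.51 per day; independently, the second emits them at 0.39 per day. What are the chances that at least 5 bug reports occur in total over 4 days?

0.2936

Independent Poisson processes superpose: combined rate λ = 0.51 + 0.39 = 0.9 per day.
Over the interval, μ = 0.9 × 4 = 3.6 (4 days).
P(N ≥ 5) = 1 − P(N ≤ 4) ≈ 0.2936.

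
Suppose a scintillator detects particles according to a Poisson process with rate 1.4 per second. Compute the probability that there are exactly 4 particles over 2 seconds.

0.1557

Over the interval, μ = 1.4 × 2 = 2.8 (2 seconds).
P(N = 4) = e^(−μ) μ^4/4! = e^(−2.8) · 2.8^4/24 ≈ 0.1557.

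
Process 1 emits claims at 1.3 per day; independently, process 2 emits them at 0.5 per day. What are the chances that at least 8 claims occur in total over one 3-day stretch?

Independent Poisson processes superpose: combined rate λ = 1.3 + 0.5 = 1.8 per day.
Over the interval, μ = 1.8 × 3 = 5.4 (a 3-day stretch = 3 days).
P(N ≥ 8) = 1 − P(N ≤ 7) ≈ 0.1783.

0.1783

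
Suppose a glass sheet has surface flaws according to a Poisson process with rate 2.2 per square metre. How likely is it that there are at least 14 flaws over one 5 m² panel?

Over the interval, μ = 2.2 × 5 = 11 (a 5 m² panel = 5 square metres).
P(N ≥ 14) = 1 − P(N ≤ 13) = 1 − Σ_{j=0}^{13} e^(−μ) μ^j/j! ≈ 0.2187.

0.2187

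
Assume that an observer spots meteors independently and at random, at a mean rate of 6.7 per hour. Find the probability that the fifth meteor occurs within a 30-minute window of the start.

Over the interval, μ = 6.7 × 0.5 = 3.35 (a 30-minute window = 0.5 hours).
The fifth arrival falls in the interval iff at least 5 events occur there: P(S_5 ≤ t) = P(N ≥ 5) = 1 − P(N ≤ 4) ≈ 0.2466.

0.2466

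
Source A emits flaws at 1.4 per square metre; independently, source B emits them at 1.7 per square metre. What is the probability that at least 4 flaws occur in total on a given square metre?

Independent Poisson processes superpose: combined rate λ = 1.4 + 1.7 = 3.1 per square metre.
So μ = 3.1.
P(N ≥ 4) = 1 − P(N ≤ 3) ≈ 0.3752.

0.3752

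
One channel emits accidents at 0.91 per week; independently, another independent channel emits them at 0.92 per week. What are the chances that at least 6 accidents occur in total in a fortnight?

0.1642

Independent Poisson processes superpose: combined rate λ = 0.91 + 0.92 = 1.83 per week.
Over the interval, μ = 1.83 × 2 = 3.66 (a fortnight = 2 weeks).
P(N ≥ 6) = 1 − P(N ≤ 5) ≈ 0.1642.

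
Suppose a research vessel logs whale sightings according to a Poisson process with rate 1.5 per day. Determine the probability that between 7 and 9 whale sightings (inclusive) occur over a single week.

Over the interval, μ = 1.5 × 7 = 10.5 (a week = 7 days).
P(7 ≤ N ≤ 9) = Σ_{j=7}^{9} e^(−10.5) · 10.5^j/j! ≈ 0.2955.

0.2955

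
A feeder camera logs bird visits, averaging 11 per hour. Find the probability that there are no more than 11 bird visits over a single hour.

0.5793

With mean μ = 11 per hour,
P(N ≤ 11) = Σ_{j=0}^{11} e^(−μ) μ^j/j! ≈ 0.5793.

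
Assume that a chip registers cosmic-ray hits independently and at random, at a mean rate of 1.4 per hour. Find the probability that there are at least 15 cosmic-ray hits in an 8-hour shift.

0.1609

Over the interval, μ = 1.4 × 8 = 11.2 (an 8-hour shift = 8 hours).
P(N ≥ 15) = 1 − P(N ≤ 14) = 1 − Σ_{j=0}^{14} e^(−μ) μ^j/j! ≈ 0.1609.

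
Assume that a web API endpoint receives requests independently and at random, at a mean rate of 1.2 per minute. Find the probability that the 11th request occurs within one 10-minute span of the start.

0.6528

Over the interval, μ = 1.2 × 10 = 12 (a 10-minute span = 10 minutes).
The 11th arrival falls in the interval iff at least 11 events occur there: P(S_11 ≤ t) = P(N ≥ 11) = 1 − P(N ≤ 10) ≈ 0.6528.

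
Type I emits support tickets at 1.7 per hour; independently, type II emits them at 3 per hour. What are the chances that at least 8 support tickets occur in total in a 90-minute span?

0.4087

Independent Poisson processes superpose: combined rate λ = 1.7 + 3 = 4.7 per hour.
Over the interval, μ = 4.7 × 1.5 = 7.05 (a 90-minute span = 1.5 hours).
P(N ≥ 8) = 1 − P(N ≤ 7) ≈ 0.4087.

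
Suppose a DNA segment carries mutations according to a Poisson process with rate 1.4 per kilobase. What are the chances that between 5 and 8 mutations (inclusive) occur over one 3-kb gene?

Over the interval, μ = 1.4 × 3 = 4.2 (a 3-kb gene = 3 kilobases).
P(5 ≤ N ≤ 8) = Σ_{j=5}^{8} e^(−4.2) · 4.2^j/j! ≈ 0.3822.

0.3822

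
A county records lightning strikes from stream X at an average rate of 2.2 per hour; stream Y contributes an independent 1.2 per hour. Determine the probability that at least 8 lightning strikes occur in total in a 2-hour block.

Independent Poisson processes superpose: combined rate λ = 2.2 + 1.2 = 3.4 per hour.
Over the interval, μ = 3.4 × 2 = 6.8 (a 2-hour block = 2 hours).
P(N ≥ 8) = 1 − P(N ≤ 7) ≈ 0.3715.

0.3715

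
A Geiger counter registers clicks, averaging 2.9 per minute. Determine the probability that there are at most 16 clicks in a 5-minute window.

0.7112

Over the interval, μ = 2.9 × 5 = 14.5 (a 5-minute window = 5 minutes).
P(N ≤ 16) = Σ_{j=0}^{16} e^(−μ) μ^j/j! ≈ 0.7112.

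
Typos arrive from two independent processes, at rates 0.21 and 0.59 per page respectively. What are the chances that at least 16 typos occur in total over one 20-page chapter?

Independent Poisson processes superpose: combined rate λ = 0.21 + 0.59 = 0.8 per page.
Over the interval, μ = 0.8 × 20 = 16 (a 20-page chapter = 20 pages).
P(N ≥ 16) = 1 − P(N ≤ 15) ≈ 0.5333.

0.5333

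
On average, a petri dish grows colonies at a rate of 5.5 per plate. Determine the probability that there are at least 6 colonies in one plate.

0.4711

With mean μ = 5.5 per plate,
P(N ≥ 6) = 1 − P(N ≤ 5) = 1 − Σ_{j=0}^{5} e^(−μ) μ^j/j! ≈ 0.4711.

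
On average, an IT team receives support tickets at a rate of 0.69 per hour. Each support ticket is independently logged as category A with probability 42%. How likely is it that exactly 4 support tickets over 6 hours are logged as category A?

Thinning: the support tickets that are logged as category A themselves form a Poisson process with rate 0.42 × 0.69 = 0.2898 per hour.
Over the interval, μ = 0.2898 × 6 = 1.7388 (6 hours).
P(N = 4) = e^(−1.7388) · 1.7388^4/4! ≈ 0.0669.

0.0669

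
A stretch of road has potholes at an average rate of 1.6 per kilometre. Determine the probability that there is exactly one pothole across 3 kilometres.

0.0395

Over the interval, μ = 1.6 × 3 = 4.8 (3 kilometres).
P(N = 1) = e^(−μ) μ^1/1! = e^(−4.8) · 4.8^1/1 ≈ 0.0395.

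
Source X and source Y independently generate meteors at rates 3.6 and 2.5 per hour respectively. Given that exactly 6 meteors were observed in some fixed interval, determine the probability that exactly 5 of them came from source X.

0.1760

Given the total, each event is independently from source X with probability p = λ_X/(λ_X+λ_Y) = 3.6/6.1 ≈ 0.5902.
So K ~ Binomial(6, 3.6/6.1): P(K = 5) = C(6,5) · (3.6/6.1)^5 · (2.5/6.1)^1 ≈ 0.1760.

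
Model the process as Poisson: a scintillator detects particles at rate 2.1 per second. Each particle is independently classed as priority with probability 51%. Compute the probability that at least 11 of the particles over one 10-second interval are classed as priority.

0.5051

Thinning: the particles that are classed as priority themselves form a Poisson process with rate 0.51 × 2.1 = 1.071 per second.
Over the interval, μ = 1.071 × 10 = 10.71 (a 10-second interval = 10 seconds).
P(N ≥ 11) = 1 − P(N ≤ 10) ≈ 0.5051.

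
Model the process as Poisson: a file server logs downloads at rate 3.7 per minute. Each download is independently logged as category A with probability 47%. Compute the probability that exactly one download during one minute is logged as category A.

0.3055

Thinning: the downloads that are logged as category A themselves form a Poisson process with rate 0.47 × 3.7 = 1.739 per minute.
So μ = 1.739.
P(N = 1) = e^(−1.739) · 1.739^1/1! ≈ 0.3055.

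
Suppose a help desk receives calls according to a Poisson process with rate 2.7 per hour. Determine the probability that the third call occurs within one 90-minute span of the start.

Over the interval, μ = 2.7 × 1.5 = 4.05 (a 90-minute span = 1.5 hours).
The third arrival falls in the interval iff at least 3 events occur there: P(S_3 ≤ t) = P(N ≥ 3) = 1 − P(N ≤ 2) ≈ 0.7691.

0.7691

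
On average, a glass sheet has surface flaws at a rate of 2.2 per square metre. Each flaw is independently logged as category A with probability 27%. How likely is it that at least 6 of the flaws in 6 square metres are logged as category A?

0.1510

Thinning: the flaws that are logged as category A themselves form a Poisson process with rate 0.27 × 2.2 = 0.594 per square metre.
Over the interval, μ = 0.594 × 6 = 3.564 (6 square metres).
P(N ≥ 6) = 1 − P(N ≤ 5) ≈ 0.1510.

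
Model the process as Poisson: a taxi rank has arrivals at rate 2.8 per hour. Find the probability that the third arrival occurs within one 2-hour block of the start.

0.9176

Over the interval, μ = 2.8 × 2 = 5.6 (a 2-hour block = 2 hours).
The third arrival falls in the interval iff at least 3 events occur there: P(S_3 ≤ t) = P(N ≥ 3) = 1 − P(N ≤ 2) ≈ 0.9176.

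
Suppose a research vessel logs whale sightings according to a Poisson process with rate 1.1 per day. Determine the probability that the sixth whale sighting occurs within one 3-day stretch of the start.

Over the interval, μ = 1.1 × 3 = 3.3 (a 3-day stretch = 3 days).
The sixth arrival falls in the interval iff at least 6 events occur there: P(S_6 ≤ t) = P(N ≥ 6) = 1 − P(N ≤ 5) ≈ 0.1171.

0.1171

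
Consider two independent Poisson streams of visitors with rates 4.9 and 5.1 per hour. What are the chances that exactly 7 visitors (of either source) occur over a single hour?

0.0901

Independent Poisson processes superpose: combined rate λ = 4.9 + 5.1 = 10 per hour.
So μ = 10.
P(N = 7) = e^(−10) · 10^7/7! ≈ 0.0901.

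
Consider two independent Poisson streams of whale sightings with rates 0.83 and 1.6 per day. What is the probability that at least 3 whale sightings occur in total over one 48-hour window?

Independent Poisson processes superpose: combined rate λ = 0.83 + 1.6 = 2.43 per day.
Over the interval, μ = 2.43 × 2 = 4.86 (a 48-hour window = 2 days).
P(N ≥ 3) = 1 − P(N ≤ 2) ≈ 0.8631.

0.8631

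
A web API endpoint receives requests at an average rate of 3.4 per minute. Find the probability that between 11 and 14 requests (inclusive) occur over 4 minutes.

Over the interval, μ = 3.4 × 4 = 13.6 (4 minutes).
P(11 ≤ N ≤ 14) = Σ_{j=11}^{14} e^(−13.6) · 13.6^j/j! ≈ 0.4090.

0.4090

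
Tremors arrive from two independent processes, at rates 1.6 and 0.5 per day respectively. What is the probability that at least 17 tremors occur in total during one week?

Independent Poisson processes superpose: combined rate λ = 1.6 + 0.5 = 2.1 per day.
Over the interval, μ = 2.1 × 7 = 14.7 (a week = 7 days).
P(N ≥ 17) = 1 − P(N ≤ 16) ≈ 0.3074.

0.3074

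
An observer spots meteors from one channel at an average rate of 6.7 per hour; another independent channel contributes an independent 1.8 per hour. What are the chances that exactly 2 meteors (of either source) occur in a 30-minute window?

0.1288

Independent Poisson processes superpose: combined rate λ = 6.7 + 1.8 = 8.5 per hour.
Over the interval, μ = 8.5 × 0.5 = 4.25 (a 30-minute window = 0.5 hours).
P(N = 2) = e^(−4.25) · 4.25^2/2! ≈ 0.1288.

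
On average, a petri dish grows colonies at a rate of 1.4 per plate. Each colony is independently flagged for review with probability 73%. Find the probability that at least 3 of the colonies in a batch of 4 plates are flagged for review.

Thinning: the colonies that are flagged for review themselves form a Poisson process with rate 0.73 × 1.4 = 1.022 per plate.
Over the interval, μ = 1.022 × 4 = 4.088 (a batch of 4 plates = 4 plates).
P(N ≥ 3) = 1 − P(N ≤ 2) ≈ 0.7745.

0.7745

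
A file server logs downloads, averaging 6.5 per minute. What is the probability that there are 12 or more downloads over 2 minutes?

0.6468

Over the interval, μ = 6.5 × 2 = 13 (2 minutes).
P(N ≥ 12) = 1 − P(N ≤ 11) = 1 − Σ_{j=0}^{11} e^(−μ) μ^j/j! ≈ 0.6468.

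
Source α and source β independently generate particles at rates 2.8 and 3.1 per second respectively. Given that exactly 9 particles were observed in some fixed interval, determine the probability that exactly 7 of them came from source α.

Given the total, each event is independently from source α with probability p = λ_α/(λ_α+λ_β) = 2.8/5.9 ≈ 0.4746.
So K ~ Binomial(9, 2.8/5.9): P(K = 7) = C(9,7) · (2.8/5.9)^7 · (3.1/5.9)^2 ≈ 0.0539.

0.0539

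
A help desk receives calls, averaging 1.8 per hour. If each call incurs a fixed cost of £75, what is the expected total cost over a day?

E[N] = 1.8 × 24 = 43.2 (a day = 24 hours); E[cost] = 43.2 × £75 = £3240.

£3240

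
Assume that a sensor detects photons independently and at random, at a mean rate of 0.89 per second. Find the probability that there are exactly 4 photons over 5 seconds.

Over the interval, μ = 0.89 × 5 = 4.45 (5 seconds).
P(N = 4) = e^(−μ) μ^4/4! = e^(−4.45) · 4.45^4/24 ≈ 0.1908.

0.1908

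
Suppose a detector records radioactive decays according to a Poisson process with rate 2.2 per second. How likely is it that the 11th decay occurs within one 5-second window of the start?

0.5401

Over the interval, μ = 2.2 × 5 = 11 (a 5-second window = 5 seconds).
The 11th arrival falls in the interval iff at least 11 events occur there: P(S_11 ≤ t) = P(N ≥ 11) = 1 − P(N ≤ 10) ≈ 0.5401.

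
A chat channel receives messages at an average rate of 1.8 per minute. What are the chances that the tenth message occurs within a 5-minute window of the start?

0.4126

Over the interval, μ = 1.8 × 5 = 9 (a 5-minute window = 5 minutes).
The tenth arrival falls in the interval iff at least 10 events occur there: P(S_10 ≤ t) = P(N ≥ 10) = 1 − P(N ≤ 9) ≈ 0.4126.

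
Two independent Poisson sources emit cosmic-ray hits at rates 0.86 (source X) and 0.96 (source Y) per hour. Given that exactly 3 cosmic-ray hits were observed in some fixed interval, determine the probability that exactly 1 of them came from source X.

0.3944

Given the total, each event is independently from source X with probability p = λ_X/(λ_X+λ_Y) = 0.86/1.82 ≈ 0.4725.
So K ~ Binomial(3, 0.86/1.82): P(K = 1) = C(3,1) · (0.86/1.82)^1 · (0.96/1.82)^2 ≈ 0.3944.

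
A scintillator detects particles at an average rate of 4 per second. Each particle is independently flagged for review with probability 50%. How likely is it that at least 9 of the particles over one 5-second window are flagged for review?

0.6672

Thinning: the particles that are flagged for review themselves form a Poisson process with rate 0.5 × 4 = 2 per second.
Over the interval, μ = 2 × 5 = 10 (a 5-second window = 5 seconds).
P(N ≥ 9) = 1 − P(N ≤ 8) ≈ 0.6672.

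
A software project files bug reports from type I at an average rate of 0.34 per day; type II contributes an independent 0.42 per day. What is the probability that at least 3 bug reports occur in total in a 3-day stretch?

0.3987

Independent Poisson processes superpose: combined rate λ = 0.34 + 0.42 = 0.76 per day.
Over the interval, μ = 0.76 × 3 = 2.28 (a 3-day stretch = 3 days).
P(N ≥ 3) = 1 − P(N ≤ 2) ≈ 0.3987.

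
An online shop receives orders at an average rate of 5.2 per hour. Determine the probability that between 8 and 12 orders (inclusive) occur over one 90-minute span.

0.4641

Over the interval, μ = 5.2 × 1.5 = 7.8 (a 90-minute span = 1.5 hours).
P(8 ≤ N ≤ 12) = Σ_{j=8}^{12} e^(−7.8) · 7.8^j/j! ≈ 0.4641.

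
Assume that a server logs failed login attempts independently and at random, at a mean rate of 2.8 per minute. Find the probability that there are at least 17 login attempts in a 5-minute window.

0.2441

Over the interval, μ = 2.8 × 5 = 14 (a 5-minute window = 5 minutes).
P(N ≥ 17) = 1 − P(N ≤ 16) = 1 − Σ_{j=0}^{16} e^(−μ) μ^j/j! ≈ 0.2441.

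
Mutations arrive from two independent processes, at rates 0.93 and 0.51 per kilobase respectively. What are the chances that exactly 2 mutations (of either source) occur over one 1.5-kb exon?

0.2690

Independent Poisson processes superpose: combined rate λ = 0.93 + 0.51 = 1.44 per kilobase.
Over the interval, μ = 1.44 × 1.5 = 2.16 (a 1.5-kb exon = 1.5 kilobases).
P(N = 2) = e^(−2.16) · 2.16^2/2! ≈ 0.2690.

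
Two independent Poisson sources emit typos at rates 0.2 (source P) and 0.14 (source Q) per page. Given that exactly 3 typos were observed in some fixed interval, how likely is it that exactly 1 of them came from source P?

0.2992

Given the total, each event is independently from source P with probability p = λ_P/(λ_P+λ_Q) = 0.2/0.34 ≈ 0.5882.
So K ~ Binomial(3, 0.2/0.34): P(K = 1) = C(3,1) · (0.2/0.34)^1 · (0.14/0.34)^2 ≈ 0.2992.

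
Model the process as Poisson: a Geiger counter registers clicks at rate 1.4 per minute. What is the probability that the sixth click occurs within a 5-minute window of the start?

0.6993

Over the interval, μ = 1.4 × 5 = 7 (a 5-minute window = 5 minutes).
The sixth arrival falls in the interval iff at least 6 events occur there: P(S_6 ≤ t) = P(N ≥ 6) = 1 − P(N ≤ 5) ≈ 0.6993.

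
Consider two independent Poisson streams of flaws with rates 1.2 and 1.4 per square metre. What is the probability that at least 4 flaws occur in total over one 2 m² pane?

0.7619

Independent Poisson processes superpose: combined rate λ = 1.2 + 1.4 = 2.6 per square metre.
Over the interval, μ = 2.6 × 2 = 5.2 (a 2 m² pane = 2 square metres).
P(N ≥ 4) = 1 − P(N ≤ 3) ≈ 0.7619.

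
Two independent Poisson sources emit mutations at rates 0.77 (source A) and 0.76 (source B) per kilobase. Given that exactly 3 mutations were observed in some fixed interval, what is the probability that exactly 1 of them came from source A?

0.3725

Given the total, each event is independently from source A with probability p = λ_A/(λ_A+λ_B) = 0.77/1.53 ≈ 0.5033.
So K ~ Binomial(3, 0.77/1.53): P(K = 1) = C(3,1) · (0.77/1.53)^1 · (0.76/1.53)^2 ≈ 0.3725.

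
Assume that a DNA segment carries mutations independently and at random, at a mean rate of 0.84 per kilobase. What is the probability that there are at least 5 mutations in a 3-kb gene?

Over the interval, μ = 0.84 × 3 = 2.52 (a 3-kb gene = 3 kilobases).
P(N ≥ 5) = 1 − P(N ≤ 4) = 1 − Σ_{j=0}^{4} e^(−μ) μ^j/j! ≈ 0.1115.

0.1115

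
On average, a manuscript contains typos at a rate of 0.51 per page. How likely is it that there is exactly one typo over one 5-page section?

Over the interval, μ = 0.51 × 5 = 2.55 (a 5-page section = 5 pages).
P(N = 1) = e^(−μ) μ^1/1! = e^(−2.55) · 2.55^1/1 ≈ 0.1991.

0.1991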